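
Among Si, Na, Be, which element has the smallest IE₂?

Si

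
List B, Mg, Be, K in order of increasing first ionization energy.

K < Mg < B < Be

Be is in period 2, group 2; B is in period 2, group 13; Mg is in period 3, group 2; K is in period 4, group 1.
Removing the outermost electron gets harder across a period and easier down a group.
These span different periods and groups, so the two trends combine.
Mg > K: relative to K, both the across-period and down-group shifts push Mg's first ionization energy up.
B > Mg: relative to Mg, both the across-period and down-group shifts push B's first ionization energy up.
Be > B: this pair runs against the simple trend — see the exception note.
Note the exception: Be has a higher first ionization energy than B, contrary to the simple trend — removing B's lone 2p electron is easier than breaking Be's filled 2s².
Approximate values (kJ/mol): Be 900, B 801, Mg 738, K 419.
So from lowest to highest: K < Mg < B < Be.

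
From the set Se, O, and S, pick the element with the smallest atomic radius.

O

O is in period 2, group 16; S is in period 3, group 16; Se is in period 4, group 16.
Moving right in a period, electrons are added to the same shell under a stronger nuclear pull, so atoms get smaller; moving down, a new shell is opened and atoms get larger.
All are in group 16, so atomic radius increases down the group.
The smallest atomic radius among these belongs to O.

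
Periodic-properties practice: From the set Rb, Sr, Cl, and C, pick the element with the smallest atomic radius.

C is in period 2, group 14; Cl is in period 3, group 17; Rb is in period 5, group 1; Sr is in period 5, group 2.
Moving right in a period, electrons are added to the same shell under a stronger nuclear pull, so atoms get smaller; moving down, a new shell is opened and atoms get larger.
Here both period and group differ, so the two effects have to be weighed against each other.
Cl > C: period and group pull opposite ways; the down-group shift dominates (99 vs 75 pm).
Sr > Cl: relative to Cl, both the across-period and down-group shifts push Sr's atomic radius up.
Rb > Sr: Rb lies to the left of Sr in period 5, so the across-period effect alone puts Rb larger.
Tabulated atomic radius (pm): C 75, Cl 99, Rb 210, Sr 185.
The smallest atomic radius among these belongs to C.

C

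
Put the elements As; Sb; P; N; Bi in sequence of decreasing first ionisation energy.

Across a period the outer electron is held more tightly (higher IE₁); down a group it sits in a higher shell, more shielded, and comes off more easily.
All are in group 15, so first ionization energy increases up the group.
So from highest to lowest: N > P > As > Sb > Bi.

N > P > As > Sb > Bi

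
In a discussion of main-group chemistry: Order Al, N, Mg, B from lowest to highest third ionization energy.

Consider each +2 ion: Al²⁺ still has 1 valence electron; N²⁺ still has 3 valence electrons; Mg²⁺ is the bare [Ne] core; B²⁺ still has 1 valence electron.
Breaking into a closed-shell core is much more expensive than removing a leftover valence electron — Mg has the largest IE_3 here.
Valence configurations: Al²⁺ [Ne]3s¹, N²⁺ [He]2s²2p¹, B²⁺ [He]2s¹.
The numbers (kJ/mol): Al 2745, N 4578, Mg 7733, B 3660.
So the third ionization energies run Al < B < N < Mg.

Al, B, N, Mg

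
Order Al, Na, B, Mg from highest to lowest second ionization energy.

Na > B > Al > Mg

The second ionization energy removes an electron from the +1 ion. For each element: Al⁺ still has 2 valence electrons; Na⁺ is the bare [Ne] core; B⁺ still has 2 valence electrons; Mg⁺ still has 1 valence electron.
Breaking into a closed-shell core is much more expensive than removing a leftover valence electron — Na has the largest IE_2 here.
Valence configurations: Al⁺ [Ne]3s², B⁺ [He]2s², Mg⁺ [Ne]3s¹.
Tabulated IE_2 (kJ/mol): Al 1817, Na 4562, B 2427, Mg 1451.
Overall IE_2 order: Mg < Al < B < Na.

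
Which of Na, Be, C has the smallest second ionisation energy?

Be

After 1 electron has been removed, what remains? Na⁺ is the bare [Ne] core; Be⁺ still has 1 valence electron; C⁺ still has 3 valence electrons.
Pulling an electron out of a noble-gas core costs far more than removing a remaining valence electron, so Na sits at the high end of IE_2.
Valence configurations: Be⁺ [He]2s¹, C⁺ [He]2s²2p¹.
Approximate IE_2 values (kJ/mol): Na 4562, Be 1757, C 2353.
Hence IE_2: Be < C < Na.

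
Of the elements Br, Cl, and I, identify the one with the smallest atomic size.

Cl

Atomic radius shrinks across a period as nuclear charge pulls the same shell inward, and grows down a group as new shells are added.
All are in group 17, so atomic radius increases down the group.
The smallest atomic size among these belongs to Cl.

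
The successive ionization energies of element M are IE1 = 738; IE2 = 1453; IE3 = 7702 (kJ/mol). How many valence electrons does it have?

Look for the largest jump between consecutive ionization energies: IE3/IE2 ≈ 5.3, far larger than any earlier ratio.
That jump marks the point where a core electron is being removed. So the atom has 2 valence electrons.

2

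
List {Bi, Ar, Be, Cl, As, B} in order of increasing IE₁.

Be is in period 2, group 2; B is in period 2, group 13; Cl is in period 3, group 17; Ar is in period 3, group 18; As is in period 4, group 15; Bi is in period 6, group 15.
IE₁ increases left→right with effective nuclear charge and decreases top→bottom as the valence shell moves farther out.
Here both period and group differ, so the two effects have to be weighed against each other.
B > Bi: period and group pull opposite ways; the down-group shift dominates (801 vs 703 kJ/mol).
Be > B: this pair runs against the simple trend — see the exception note.
As > Be: the two effects oppose for this pair; the across-period effect wins (947 vs 900 kJ/mol).
Cl > As: relative to As, both the across-period and down-group shifts push Cl's first ionization energy up.
Ar > Cl: both are in period 3; the period trend gives Ar the larger value.
Note the exception: Be has a higher first ionization energy than B, contrary to the simple trend — removing B's lone 2p electron is easier than breaking Be's filled 2s².
Tabulated first ionization energy (kJ/mol): Be 900, B 801, Cl 1251, Ar 1521, As 947, Bi 703.
So from lowest to highest: Bi < B < Be < As < Cl < Ar.

Bi, B, Be, As, Cl, Ar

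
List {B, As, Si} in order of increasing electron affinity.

EA tends to increase across a period and decrease down a group, though the pattern is less regular than for IE or radius.
These sit on a diagonal, where the across-period and down-group effects partly cancel.
As > B: the two effects oppose for this pair; the across-period effect wins (78 vs 27 kJ/mol).
Si > As: period and group pull opposite ways; the down-group shift dominates (134 vs 78 kJ/mol).
Tabulated electron affinity (kJ/mol): B 27, Si 134, As 78.
So from lowest to highest: B < As < Si.

B, As, Si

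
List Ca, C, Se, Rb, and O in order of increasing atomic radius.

C is in period 2, group 14; O is in period 2, group 16; Ca is in period 4, group 2; Se is in period 4, group 16; Rb is in period 5, group 1.
Radius decreases left→right (rising Z_eff, same n) and increases top→bottom (higher n).
Neither a single period nor a single group — weigh both effects.
C > O: both are in period 2; the period trend gives C the larger value.
Se > C: period and group pull opposite ways; the down-group shift dominates (116 vs 75 pm).
Ca > Se: Ca lies to the left of Se in period 4, so the across-period effect alone puts Ca larger.
Rb > Ca: both effects reinforce here, so Rb is clearly the larger of the two.
Approximate values (pm): C 75, O 63, Ca 171, Se 116, Rb 210.
So from smallest to largest: O < C < Se < Ca < Rb.

O < C < Se < Ca < Rb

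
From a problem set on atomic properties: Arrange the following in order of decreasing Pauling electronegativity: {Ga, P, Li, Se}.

Se, P, Ga, Li

Li is in period 2, group 1; P is in period 3, group 15; Ga is in period 4, group 13; Se is in period 4, group 16.
EN rises left→right (higher Z_eff, smaller atoms) and falls top→bottom (larger, more shielded atoms).
Here both period and group differ, so the two effects have to be weighed against each other.
Ga > Li: the two effects oppose for this pair; the across-period effect wins (1.81 vs 0.98).
P > Ga: both effects reinforce here, so P is clearly the higher of the two.
Se > P: period and group pull opposite ways; the across-period shift dominates (2.55 vs 2.19).
Approximate values (Pauling): Li 0.98, P 2.19, Ga 1.81, Se 2.55.
So from highest to lowest: Se > P > Ga > Li.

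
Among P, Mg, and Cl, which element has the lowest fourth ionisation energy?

P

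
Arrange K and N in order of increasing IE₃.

Consider each +2 ion: K²⁺ is already 1 electron into the core; N²⁺ still has 3 valence electrons.
Usually core removal costs more than valence removal, but here the competition is close: a tightly held n=2 valence electron can cost more to remove than an n=3 core electron, so the actual values have to decide it.
The numbers (kJ/mol): K 4420, N 4578.
Putting it together, IE_3: K < N.

K < N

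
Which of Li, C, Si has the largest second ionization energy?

Li

Consider each +1 ion: Li⁺ is the bare [He] core; C⁺ still has 3 valence electrons; Si⁺ still has 3 valence electrons.
Breaking into a closed-shell core is much more expensive than removing a leftover valence electron — Li has the largest IE_2 here.
Valence configurations: C⁺ [He]2s²2p¹, Si⁺ [Ne]3s²3p¹.
The numbers (kJ/mol): Li 7298, C 2353, Si 1577.
Overall IE_2 order: Si < C < Li.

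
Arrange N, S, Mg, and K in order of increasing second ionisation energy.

Mg < S < N < K

IE_2 is the cost of taking one more electron from the +1 cation: N⁺ still has 4 valence electrons; S⁺ still has 5 valence electrons; Mg⁺ still has 1 valence electron; K⁺ is the bare [Ar] core.
Core electrons are held far more tightly than valence electrons, so K tops the IE_2 order.
Valence configurations: N⁺ [He]2s²2p², S⁺ [Ne]3s²3p³, Mg⁺ [Ne]3s¹.
Tabulated IE_2 (kJ/mol): N 2856, S 2252, Mg 1451, K 3052.
Putting it together, IE_2: Mg < S < N < K.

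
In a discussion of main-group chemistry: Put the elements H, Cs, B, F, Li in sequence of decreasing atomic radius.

Cs > Li > B > F > H

Moving right in a period, electrons are added to the same shell under a stronger nuclear pull, so atoms get smaller; moving down, a new shell is opened and atoms get larger.
These span different periods and groups, so the two trends combine.
F > H: the two effects oppose for this pair; the down-group effect wins (64 vs 32 pm).
B > F: both are in period 2; the period trend gives B the larger value.
Li > B: both are in period 2; the period trend gives Li the larger value.
Cs > Li: they share group 1; the group trend gives Cs the larger value.
Approximate values (pm): H 32, Li 133, B 85, F 64, Cs 232.
So from largest to smallest: Cs > Li > B > F > H.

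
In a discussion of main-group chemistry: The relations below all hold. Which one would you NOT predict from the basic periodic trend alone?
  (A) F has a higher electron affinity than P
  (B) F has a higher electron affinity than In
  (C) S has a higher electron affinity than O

The general trend: electron affinity increases across a period and decreases down a group.
(A) F (period 2, group 17) vs P (period 3, group 15): the stated order agrees with the simple trend.
(B) F (period 2, group 17) vs In (period 5, group 13): the stated order agrees with the simple trend.
(C) S (period 3, group 16) vs O (period 2, group 16): the stated order contradicts the simple trend.
The exception is (C): the compact 2p subshell of O repels the added electron more than S's larger 3p does.

(C)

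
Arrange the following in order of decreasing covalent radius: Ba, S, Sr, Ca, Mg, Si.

Ba > Sr > Ca > Mg > Si > S

Radius decreases left→right (rising Z_eff, same n) and increases top→bottom (higher n).
Here both period and group differ, so the two effects have to be weighed against each other.
Si > S: Si lies to the left of S in period 3, so the across-period effect alone puts Si larger.
Mg > Si: Mg lies to the left of Si in period 3, so the across-period effect alone puts Mg larger.
Ca > Mg: Ca sits below Mg in group 2, so the down-group effect alone puts Ca larger.
Sr > Ca: Sr sits below Ca in group 2, so the down-group effect alone puts Sr larger.
Ba > Sr: Ba sits below Sr in group 2, so the down-group effect alone puts Ba larger.
Approximate values (pm): Mg 139, Si 116, S 103, Ca 171, Sr 185, Ba 196.
So from largest to smallest: Ba > Sr > Ca > Mg > Si > S.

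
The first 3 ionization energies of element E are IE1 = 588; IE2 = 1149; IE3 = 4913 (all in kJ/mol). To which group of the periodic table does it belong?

Group 2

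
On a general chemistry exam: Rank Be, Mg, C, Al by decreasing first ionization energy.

C > Be > Mg > Al

Removing the outermost electron gets harder across a period and easier down a group.
Here both period and group differ, so the two effects have to be weighed against each other.
Mg > Al: this pair runs against the simple trend — see the exception note.
Be > Mg: Be sits above Mg in group 2, so the down-group effect alone puts Be higher.
C > Be: both are in period 2; the period trend gives C the larger value.
Note the exception: Mg has a higher first ionization energy than Al, contrary to the simple trend — Al's single 3p electron is easier to remove than one from Mg's filled 3s².
Approximate values (kJ/mol): Be 900, C 1086, Mg 738, Al 578.
So from highest to lowest: C > Be > Mg > Al.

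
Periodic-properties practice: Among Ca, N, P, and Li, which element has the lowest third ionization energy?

P

Consider each +2 ion: Ca²⁺ is the bare [Ar] core; N²⁺ still has 3 valence electrons; P²⁺ still has 3 valence electrons; Li²⁺ is already 1 electron into the core.
Pulling an electron out of a noble-gas core costs far more than removing a remaining valence electron, so Ca and Li sit at the high end of IE_3.
Valence configurations: N²⁺ [He]2s²2p¹, P²⁺ [Ne]3s²3p¹.
Tabulated IE_3 (kJ/mol): Ca 4912, N 4578, P 2914, Li 11815.
Hence IE_3: P < N < Ca < Li.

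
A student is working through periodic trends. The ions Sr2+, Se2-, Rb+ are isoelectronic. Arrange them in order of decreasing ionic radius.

Se2- > Rb+ > Sr2+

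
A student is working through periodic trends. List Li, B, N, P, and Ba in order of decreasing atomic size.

Ba > Li > P > B > N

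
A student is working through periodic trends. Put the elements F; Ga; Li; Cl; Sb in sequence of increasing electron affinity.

Li is in period 2, group 1; F is in period 2, group 17; Cl is in period 3, group 17; Ga is in period 4, group 13; Sb is in period 5, group 15.
Adding an electron releases more energy for atoms nearer the top right (short of the noble gases).
Here both period and group differ, so the two effects have to be weighed against each other.
Li > Ga: the two effects oppose for this pair; the down-group effect wins (60 vs 29 kJ/mol).
Sb > Li: period and group pull opposite ways; the across-period shift dominates (103 vs 60 kJ/mol).
F > Sb: relative to Sb, both the across-period and down-group shifts push F's electron affinity up.
Cl > F: this pair runs against the simple trend — see the exception note.
Note the exception: Cl has a higher electron affinity than F, contrary to the simple trend — F's small 2p subshell makes the incoming electron feel strong e⁻–e⁻ repulsion, so Cl actually releases more energy on gaining an electron.
For reference (kJ/mol): Li 60, F 328, Cl 349, Ga 29, Sb 103.
So from lowest to highest: Ga < Li < Sb < F < Cl.

Ga < Li < Sb < F < Cl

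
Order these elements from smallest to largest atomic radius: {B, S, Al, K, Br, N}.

Atomic radius shrinks across a period as nuclear charge pulls the same shell inward, and grows down a group as new shells are added.
Neither a single period nor a single group — weigh both effects.
B > N: both are in period 2; the period trend gives B the larger value.
S > B: the two effects oppose for this pair; the down-group effect wins (103 vs 85 pm).
Br > S: the two effects oppose for this pair; the down-group effect wins (114 vs 103 pm).
Al > Br: period and group pull opposite ways; the across-period shift dominates (126 vs 114 pm).
K > Al: relative to Al, both the across-period and down-group shifts push K's atomic radius up.
For reference (pm): B 85, N 71, Al 126, S 103, K 196, Br 114.
So from smallest to largest: N < B < S < Br < Al < K.

N < B < S < Br < Al < K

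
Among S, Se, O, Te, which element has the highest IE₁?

O

O is in period 2, group 16; S is in period 3, group 16; Se is in period 4, group 16; Te is in period 5, group 16.
IE₁ increases left→right with effective nuclear charge and decreases top→bottom as the valence shell moves farther out.
All are in group 16, so first ionization energy increases up the group.
The highest IE₁ among these belongs to O.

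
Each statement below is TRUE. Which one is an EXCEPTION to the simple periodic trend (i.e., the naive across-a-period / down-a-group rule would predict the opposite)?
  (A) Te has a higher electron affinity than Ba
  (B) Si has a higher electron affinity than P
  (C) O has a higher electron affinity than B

The general trend: electron affinity increases across a period and decreases down a group.
(A) Te (period 5, group 16) vs Ba (period 6, group 2): the stated order agrees with the simple trend.
(B) Si (period 3, group 14) vs P (period 3, group 15): the stated order contradicts the simple trend.
(C) O (period 2, group 16) vs B (period 2, group 13): the stated order agrees with the simple trend.
The exception is (B): adding an electron to P's half-filled 3p³ is unfavourable, so Si (3p²) has the more exothermic EA.

(B)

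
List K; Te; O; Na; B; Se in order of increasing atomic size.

O < B < Se < Te < Na < K

B is in period 2, group 13; O is in period 2, group 16; Na is in period 3, group 1; K is in period 4, group 1; Se is in period 4, group 16; Te is in period 5, group 16.
Radius decreases left→right (rising Z_eff, same n) and increases top→bottom (higher n).
These span different periods and groups, so the two trends combine.
B > O: B lies to the left of O in period 2, so the across-period effect alone puts B larger.
Se > B: period and group pull opposite ways; the down-group shift dominates (116 vs 85 pm).
Te > Se: they share group 16; the group trend gives Te the larger value.
Na > Te: period and group pull opposite ways; the across-period shift dominates (155 vs 136 pm).
K > Na: they share group 1; the group trend gives K the larger value.
Approximate values (pm): B 85, O 63, Na 155, K 196, Se 116, Te 136.
So from smallest to largest: O < B < Se < Te < Na < K.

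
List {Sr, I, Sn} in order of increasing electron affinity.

Sr < Sn < I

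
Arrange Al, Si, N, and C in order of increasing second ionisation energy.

Consider each +1 ion: Al⁺ still has 2 valence electrons; Si⁺ still has 3 valence electrons; N⁺ still has 4 valence electrons; C⁺ still has 3 valence electrons.
All are still removing valence electrons, so compare the +1 ions as you would atoms: IE_2 generally rises across a period (higher Z_eff) and falls down a group (larger shell), subject to the usual subshell exceptions.
Valence configurations: Al⁺ [Ne]3s², Si⁺ [Ne]3s²3p¹, N⁺ [He]2s²2p², C⁺ [He]2s²2p¹.
Si⁺ loses a lone 3p electron whereas Al⁺ must break into a filled 3s² pair, so IE_2(Al) > IE_2(Si) even though Si has the higher nuclear charge.
Approximate IE_2 values (kJ/mol): Al 1817, Si 1577, N 2856, C 2353.
Overall IE_2 order: Si < Al < C < N.

Si < Al < C < N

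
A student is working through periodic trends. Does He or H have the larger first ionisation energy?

He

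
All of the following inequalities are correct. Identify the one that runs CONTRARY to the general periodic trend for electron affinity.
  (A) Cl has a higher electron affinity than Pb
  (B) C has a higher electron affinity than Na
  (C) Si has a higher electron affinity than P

(C)

The general trend: electron affinity increases across a period and decreases down a group.
(A) Cl (period 3, group 17) vs Pb (period 6, group 14): the stated order agrees with the simple trend.
(B) C (period 2, group 14) vs Na (period 3, group 1): the stated order agrees with the simple trend.
(C) Si (period 3, group 14) vs P (period 3, group 15): the stated order contradicts the simple trend.
The exception is (C): adding an electron to P's half-filled 3p³ is unfavourable, so Si (3p²) has the more exothermic EA.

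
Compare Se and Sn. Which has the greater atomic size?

Se is in period 4, group 16; Sn is in period 5, group 14.
Across a period the added protons contract the valence shell; down a group each new principal shell makes the atom larger.
These span different periods and groups, so the two trends combine.
Sn > Se: relative to Se, both the across-period and down-group shifts push Sn's atomic radius up.
For reference (pm): Se 116, Sn 140.
So Sn has the greater atomic size (Sn > Se).

Sn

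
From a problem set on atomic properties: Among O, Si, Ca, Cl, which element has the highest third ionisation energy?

Consider each +2 ion: O²⁺ still has 4 valence electrons; Si²⁺ still has 2 valence electrons; Ca²⁺ is the bare [Ar] core; Cl²⁺ still has 5 valence electrons.
Usually core removal costs more than valence removal, but here the competition is close: a tightly held n=2 valence electron can cost more to remove than an n=3 core electron, so the actual values have to decide it.
Valence configurations: O²⁺ [He]2s²2p², Si²⁺ [Ne]3s², Cl²⁺ [Ne]3s²3p³.
Approximate IE_3 values (kJ/mol): O 5300, Si 3232, Ca 4912, Cl 3822.
Putting it together, IE_3: Si < Cl < Ca < O.

O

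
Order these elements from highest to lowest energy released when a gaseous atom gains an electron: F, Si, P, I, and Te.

F > I > Te > Si > P

Electron affinity generally becomes more exothermic across a period toward the halogens and less exothermic down a group.
These span different periods and groups, so the two trends combine.
Si > P: this pair runs against the simple trend — see the exception note.
Te > Si: period and group pull opposite ways; the across-period shift dominates (190 vs 134 kJ/mol).
I > Te: I lies to the right of Te in period 5, so the across-period effect alone puts I higher.
F > I: F sits above I in group 17, so the down-group effect alone puts F higher.
Note the exception: Si has a higher electron affinity than P, contrary to the simple trend — adding an electron to P's half-filled 3p³ is unfavourable, so Si (3p²) has the more exothermic EA.
For reference (kJ/mol): F 328, Si 134, P 72, Te 190, I 295.
So from highest to lowest: F > I > Te > Si > P.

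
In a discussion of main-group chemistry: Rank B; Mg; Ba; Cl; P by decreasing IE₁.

Cl > P > B > Mg > Ba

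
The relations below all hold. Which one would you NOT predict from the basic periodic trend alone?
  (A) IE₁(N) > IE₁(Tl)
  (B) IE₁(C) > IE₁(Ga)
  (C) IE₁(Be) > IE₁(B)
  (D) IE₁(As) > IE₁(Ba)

(C)

The general trend: IE₁ increases across a period and decreases down a group.
(A) N (period 2, group 15) vs Tl (period 6, group 13): the stated order agrees with the simple trend.
(B) C (period 2, group 14) vs Ga (period 4, group 13): the stated order agrees with the simple trend.
(C) Be (period 2, group 2) vs B (period 2, group 13): the stated order contradicts the simple trend.
(D) As (period 4, group 15) vs Ba (period 6, group 2): the stated order agrees with the simple trend.
The exception is (C): removing B's lone 2p electron is easier than breaking Be's filled 2s².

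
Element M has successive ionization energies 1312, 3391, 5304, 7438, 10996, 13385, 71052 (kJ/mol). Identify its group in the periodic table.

Look for the largest jump between consecutive ionization energies: IE7/IE6 ≈ 5.3, far larger than any earlier ratio.
That jump marks the point where a core electron is being removed. So the atom has 6 valence electrons.
A main-group element with 6 valence electrons is in group 16.

Group 16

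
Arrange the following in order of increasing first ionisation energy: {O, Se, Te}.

Te < Se < O

O is in period 2, group 16; Se is in period 4, group 16; Te is in period 5, group 16.
First ionization energy rises across a period (greater Z_eff holds electrons more tightly) and falls down a group (valence electrons are farther from the nucleus).
All are in group 16, so first ionization energy increases up the group.
So from lowest to highest: Te < Se < O.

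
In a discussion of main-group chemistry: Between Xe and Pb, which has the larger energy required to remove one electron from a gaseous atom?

Xe

IE₁ increases left→right with effective nuclear charge and decreases top→bottom as the valence shell moves farther out.
These span different periods and groups, so the two trends combine.
Xe > Pb: relative to Pb, both the across-period and down-group shifts push Xe's first ionization energy up.
For reference (kJ/mol): Xe 1170, Pb 716.
So Xe has the larger energy required to remove one electron from a gaseous atom (Xe > Pb).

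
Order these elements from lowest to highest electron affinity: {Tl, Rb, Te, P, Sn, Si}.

Tl < Rb < P < Sn < Si < Te

Atoms with high Z_eff and room in the valence shell (especially the halogens) have the most exothermic electron affinities.
Here both period and group differ, so the two effects have to be weighed against each other.
Rb > Tl: period and group pull opposite ways; the down-group shift dominates (47 vs 19 kJ/mol).
P > Rb: both effects reinforce here, so P is clearly the higher of the two.
Sn > P: this pair runs against the simple trend — see the exception note.
Si > Sn: Si sits above Sn in group 14, so the down-group effect alone puts Si higher.
Te > Si: the two effects oppose for this pair; the across-period effect wins (190 vs 134 kJ/mol).
Note the exception: Sn has a higher electron affinity than P, contrary to the simple trend — adding an electron to P's half-filled np³ subshell costs electron-pairing energy.
Note the exception: Si has a higher electron affinity than P, contrary to the simple trend — adding an electron to P's half-filled 3p³ is unfavourable, so Si (3p²) has the more exothermic EA.
Approximate values (kJ/mol): Si 134, P 72, Rb 47, Sn 107, Te 190, Tl 19.
So from lowest to highest: Tl < Rb < P < Sn < Si < Te.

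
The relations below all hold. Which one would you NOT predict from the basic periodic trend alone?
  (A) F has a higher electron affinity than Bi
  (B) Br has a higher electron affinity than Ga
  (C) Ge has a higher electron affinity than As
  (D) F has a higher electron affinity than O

(C)

The general trend: electron affinity increases across a period and decreases down a group.
(A) F (period 2, group 17) vs Bi (period 6, group 15): the stated order agrees with the simple trend.
(B) Br (period 4, group 17) vs Ga (period 4, group 13): the stated order agrees with the simple trend.
(C) Ge (period 4, group 14) vs As (period 4, group 15): the stated order contradicts the simple trend.
(D) F (period 2, group 17) vs O (period 2, group 16): the stated order agrees with the simple trend.
The exception is (C): adding an electron to As's half-filled 4p³ is unfavourable, so Ge (4p²) has the more exothermic EA.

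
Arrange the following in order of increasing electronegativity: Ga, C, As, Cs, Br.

Cs < Ga < As < C < Br

C is in period 2, group 14; Ga is in period 4, group 13; As is in period 4, group 15; Br is in period 4, group 17; Cs is in period 6, group 1.
Smaller atoms with higher effective nuclear charge are more electronegative.
Here both period and group differ, so the two effects have to be weighed against each other.
Ga > Cs: both effects reinforce here, so Ga is clearly the higher of the two.
As > Ga: both are in period 4; the period trend gives As the larger value.
C > As: period and group pull opposite ways; the down-group shift dominates (2.55 vs 2.18).
Br > C: period and group pull opposite ways; the across-period shift dominates (2.96 vs 2.55).
Approximate values (Pauling): C 2.55, Ga 1.81, As 2.18, Br 2.96, Cs 0.79.
So from lowest to highest: Cs < Ga < As < C < Br.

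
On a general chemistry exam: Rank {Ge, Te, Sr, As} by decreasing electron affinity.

Te > Ge > As > Sr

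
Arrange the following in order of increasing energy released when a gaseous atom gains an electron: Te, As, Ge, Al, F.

Al < As < Ge < Te < F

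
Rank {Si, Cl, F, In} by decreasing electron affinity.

Cl > F > Si > In

Electron affinity generally becomes more exothermic across a period toward the halogens and less exothermic down a group.
These span different periods and groups, so the two trends combine.
Si > In: both effects reinforce here, so Si is clearly the higher of the two.
F > Si: both effects reinforce here, so F is clearly the higher of the two.
Cl > F: this pair runs against the simple trend — see the exception note.
Note the exception: Cl has a higher electron affinity than F, contrary to the simple trend — F's small 2p subshell makes the incoming electron feel strong e⁻–e⁻ repulsion, so Cl actually releases more energy on gaining an electron.
Tabulated electron affinity (kJ/mol): F 328, Si 134, Cl 349, In 29.
So from highest to lowest: Cl > F > Si > In.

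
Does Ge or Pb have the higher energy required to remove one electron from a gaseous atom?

Ge

Ge is in period 4, group 14; Pb is in period 6, group 14.
IE₁ increases left→right with effective nuclear charge and decreases top→bottom as the valence shell moves farther out.
All are in group 14, so first ionization energy increases up the group.
So Ge has the higher energy required to remove one electron from a gaseous atom (Ge > Pb).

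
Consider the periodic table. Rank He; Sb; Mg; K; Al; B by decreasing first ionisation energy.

He, Sb, B, Mg, Al, K

Across a period the outer electron is held more tightly (higher IE₁); down a group it sits in a higher shell, more shielded, and comes off more easily.
Here both period and group differ, so the two effects have to be weighed against each other.
Al > K: both effects reinforce here, so Al is clearly the higher of the two.
Mg > Al: this pair runs against the simple trend — see the exception note.
B > Mg: relative to Mg, both the across-period and down-group shifts push B's first ionization energy up.
Sb > B: period and group pull opposite ways; the across-period shift dominates (831 vs 801 kJ/mol).
He > Sb: both effects reinforce here, so He is clearly the higher of the two.
Note the exception: Mg has a higher first ionization energy than Al, contrary to the simple trend — Al's single 3p electron is easier to remove than one from Mg's filled 3s².
Tabulated first ionization energy (kJ/mol): He 2372, B 801, Mg 738, Al 578, K 419, Sb 831.
So from highest to lowest: He > Sb > B > Mg > Al > K.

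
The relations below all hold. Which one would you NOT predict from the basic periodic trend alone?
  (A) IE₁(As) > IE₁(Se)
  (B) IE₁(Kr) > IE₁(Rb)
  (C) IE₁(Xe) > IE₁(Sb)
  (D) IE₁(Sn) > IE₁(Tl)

(A)

The general trend: first ionization energy increases across a period and decreases down a group.
(A) As (period 4, group 15) vs Se (period 4, group 16): the stated order contradicts the simple trend.
(B) Kr (period 4, group 18) vs Rb (period 5, group 1): the stated order agrees with the simple trend.
(C) Xe (period 5, group 18) vs Sb (period 5, group 15): the stated order agrees with the simple trend.
(D) Sn (period 5, group 14) vs Tl (period 6, group 13): the stated order agrees with the simple trend.
The exception is (A): Se (4p⁴) ionizes more easily than half-filled As (4p³).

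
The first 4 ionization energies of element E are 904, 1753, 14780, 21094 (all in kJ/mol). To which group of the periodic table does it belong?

Look for the largest jump between consecutive ionization energies: IE3/IE2 ≈ 8.4, far larger than any earlier ratio.
That jump marks the point where a core electron is being removed. So the atom has 2 valence electrons.
A main-group element with 2 valence electrons is in group 2.

Group 2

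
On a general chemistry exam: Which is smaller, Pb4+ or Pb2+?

Both ions have Z = 82 protons, but Pb4+ has lost more electrons, so its remaining electrons feel a larger effective nuclear charge per electron and are pulled in more tightly.
Higher positive charge → smaller ion, so Pb2+ > Pb4+.

Pb4+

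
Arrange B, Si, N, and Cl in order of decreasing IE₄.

B > N > Cl > Si

IE_4 is the cost of taking one more electron from the +3 cation: B³⁺ is the bare [He] core; Si³⁺ still has 1 valence electron; N³⁺ still has 2 valence electrons; Cl³⁺ still has 4 valence electrons.
Breaking into a closed-shell core is much more expensive than removing a leftover valence electron — B has the largest IE_4 here.
Valence configurations: Si³⁺ [Ne]3s¹, N³⁺ [He]2s², Cl³⁺ [Ne]3s²3p².
The numbers (kJ/mol): B 25026, Si 4356, N 7475, Cl 5159.
Hence IE_4: Si < Cl < N < B.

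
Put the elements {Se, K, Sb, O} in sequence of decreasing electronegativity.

O, Se, Sb, K

O is in period 2, group 16; K is in period 4, group 1; Se is in period 4, group 16; Sb is in period 5, group 15.
Atoms toward the upper right of the periodic table pull bonding electrons most strongly.
Here both period and group differ, so the two effects have to be weighed against each other.
Sb > K: the two effects oppose for this pair; the across-period effect wins (2.05 vs 0.82).
Se > Sb: relative to Sb, both the across-period and down-group shifts push Se's electronegativity up.
O > Se: O sits above Se in group 16, so the down-group effect alone puts O higher.
Approximate values (Pauling): O 3.44, K 0.82, Se 2.55, Sb 2.05.
So from highest to lowest: O > Se > Sb > K.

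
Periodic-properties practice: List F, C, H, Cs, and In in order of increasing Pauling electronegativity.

Cs < In < H < C < F

Atoms toward the upper right of the periodic table pull bonding electrons most strongly.
These span different periods and groups, so the two trends combine.
In > Cs: both effects reinforce here, so In is clearly the higher of the two.
H > In: the two effects oppose for this pair; the down-group effect wins (2.20 vs 1.78).
C > H: period and group pull opposite ways; the across-period shift dominates (2.55 vs 2.20).
F > C: F lies to the right of C in period 2, so the across-period effect alone puts F higher.
Tabulated electronegativity (Pauling): H 2.20, C 2.55, F 3.98, In 1.78, Cs 0.79.
So from lowest to highest: Cs < In < H < C < F.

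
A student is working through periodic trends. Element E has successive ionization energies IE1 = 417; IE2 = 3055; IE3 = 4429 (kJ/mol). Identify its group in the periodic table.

Group 1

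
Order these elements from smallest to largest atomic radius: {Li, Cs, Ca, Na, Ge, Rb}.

Li is in period 2, group 1; Na is in period 3, group 1; Ca is in period 4, group 2; Ge is in period 4, group 14; Rb is in period 5, group 1; Cs is in period 6, group 1.
Atomic radius shrinks across a period as nuclear charge pulls the same shell inward, and grows down a group as new shells are added.
Here both period and group differ, so the two effects have to be weighed against each other.
Li > Ge: the two effects oppose for this pair; the across-period effect wins (133 vs 121 pm).
Na > Li: Na sits below Li in group 1, so the down-group effect alone puts Na larger.
Ca > Na: period and group pull opposite ways; the down-group shift dominates (171 vs 155 pm).
Rb > Ca: both effects reinforce here, so Rb is clearly the larger of the two.
Cs > Rb: they share group 1; the group trend gives Cs the larger value.
Approximate values (pm): Li 133, Na 155, Ca 171, Ge 121, Rb 210, Cs 232.
So from smallest to largest: Ge < Li < Na < Ca < Rb < Cs.

Ge < Li < Na < Ca < Rb < Cs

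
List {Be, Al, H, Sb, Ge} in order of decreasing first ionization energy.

H is in period 1, group 1; Be is in period 2, group 2; Al is in period 3, group 13; Ge is in period 4, group 14; Sb is in period 5, group 15.
Removing the outermost electron gets harder across a period and easier down a group.
These sit on a diagonal, where the across-period and down-group effects partly cancel.
Ge > Al: the two effects oppose for this pair; the across-period effect wins (762 vs 578 kJ/mol).
Sb > Ge: period and group pull opposite ways; the across-period shift dominates (831 vs 762 kJ/mol).
Be > Sb: period and group pull opposite ways; the down-group shift dominates (900 vs 831 kJ/mol).
H > Be: period and group pull opposite ways; the down-group shift dominates (1312 vs 900 kJ/mol).
For reference (kJ/mol): H 1312, Be 900, Al 578, Ge 762, Sb 831.
So from highest to lowest: H > Be > Sb > Ge > Al.

H, Be, Sb, Ge, Al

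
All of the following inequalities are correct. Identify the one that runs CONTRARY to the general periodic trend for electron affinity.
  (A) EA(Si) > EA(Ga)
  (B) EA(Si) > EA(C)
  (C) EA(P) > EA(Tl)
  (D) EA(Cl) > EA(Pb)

(B)

The general trend: electron affinity increases across a period and decreases down a group.
(A) Si (period 3, group 14) vs Ga (period 4, group 13): the stated order agrees with the simple trend.
(B) Si (period 3, group 14) vs C (period 2, group 14): the stated order contradicts the simple trend.
(C) P (period 3, group 15) vs Tl (period 6, group 13): the stated order agrees with the simple trend.
(D) Cl (period 3, group 17) vs Pb (period 6, group 14): the stated order agrees with the simple trend.
The exception is (B): Si's larger, more diffuse 3p orbitals accept an added electron slightly more readily than C's compact 2p.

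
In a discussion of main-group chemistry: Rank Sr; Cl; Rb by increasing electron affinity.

Sr < Rb < Cl

Atoms with high Z_eff and room in the valence shell (especially the halogens) have the most exothermic electron affinities.
These span different periods and groups, so the two trends combine.
Rb > Sr: this pair runs against the simple trend — see the exception note.
Cl > Rb: relative to Rb, both the across-period and down-group shifts push Cl's electron affinity up.
Note the exception: Rb has a higher electron affinity than Sr, contrary to the simple trend — adding an electron to Sr (ns²) has to open a new, higher-energy np subshell, which is unfavourable.
For reference (kJ/mol): Cl 349, Rb 47, Sr 5.
So from lowest to highest: Sr < Rb < Cl.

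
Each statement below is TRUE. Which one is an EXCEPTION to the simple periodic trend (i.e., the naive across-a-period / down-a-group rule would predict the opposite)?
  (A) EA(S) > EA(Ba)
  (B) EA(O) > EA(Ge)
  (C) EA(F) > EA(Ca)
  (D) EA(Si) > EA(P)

The general trend: electron affinity increases across a period and decreases down a group.
(A) S (period 3, group 16) vs Ba (period 6, group 2): the stated order agrees with the simple trend.
(B) O (period 2, group 16) vs Ge (period 4, group 14): the stated order agrees with the simple trend.
(C) F (period 2, group 17) vs Ca (period 4, group 2): the stated order agrees with the simple trend.
(D) Si (period 3, group 14) vs P (period 3, group 15): the stated order contradicts the simple trend.
The exception is (D): adding an electron to P's half-filled 3p³ is unfavourable, so Si (3p²) has the more exothermic EA.

(D)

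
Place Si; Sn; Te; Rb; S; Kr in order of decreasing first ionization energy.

Kr > S > Te > Si > Sn > Rb

Si is in period 3, group 14; S is in period 3, group 16; Kr is in period 4, group 18; Rb is in period 5, group 1; Sn is in period 5, group 14; Te is in period 5, group 16.
Removing the outermost electron gets harder across a period and easier down a group.
Neither a single period nor a single group — weigh both effects.
Sn > Rb: both are in period 5; the period trend gives Sn the larger value.
Si > Sn: they share group 14; the group trend gives Si the larger value.
Te > Si: the two effects oppose for this pair; the across-period effect wins (869 vs 786 kJ/mol).
S > Te: they share group 16; the group trend gives S the larger value.
Kr > S: period and group pull opposite ways; the across-period shift dominates (1351 vs 1000 kJ/mol).
For reference (kJ/mol): Si 786, S 1000, Kr 1351, Rb 403, Sn 709, Te 869.
So from highest to lowest: Kr > S > Te > Si > Sn > Rb.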